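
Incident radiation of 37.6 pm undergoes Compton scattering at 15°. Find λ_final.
37.6827 pm

Using the Compton scattering formula:
λ' = λ + Δλ = λ + λ_C(1 - cos θ)

Given:
- Initial wavelength λ = 37.6 pm
- Scattering angle θ = 15°
- Compton wavelength λ_C ≈ 2.4263 pm

Calculate the shift:
Δλ = 2.4263 × (1 - cos(15°))
Δλ = 2.4263 × 0.0341
Δλ = 0.0827 pm

Final wavelength:
λ' = 37.6 + 0.0827 = 37.6827 pm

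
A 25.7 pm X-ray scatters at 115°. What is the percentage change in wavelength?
13.4308%

Calculate the Compton shift:
Δλ = λ_C(1 - cos(115°))
Δλ = 2.4263 × (1 - cos(115°))
Δλ = 2.4263 × 1.4226
Δλ = 3.4517 pm

Percentage change:
(Δλ/λ₀) × 100 = (3.4517/25.7) × 100
= 13.4308%

(Intermediate values are shown rounded; full precision is carried through to the final answer.)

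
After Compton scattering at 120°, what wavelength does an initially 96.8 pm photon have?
100.4395 pm

Using the Compton formula: λ' = λ + λ_C(1 − cos θ)

For θ = 120°, cos θ = -1/2 (exact) = -0.5000, so:
1 − cos 120° = 1 − (-1/2) = 1.5000

Δλ = λ_C × 1.5000 = 2.4263 × 1.5000 = 3.6395 pm

λ' = 96.8 + 3.6395 = 100.4395 pm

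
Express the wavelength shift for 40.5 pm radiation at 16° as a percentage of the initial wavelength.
0.2321%

Calculate the Compton shift:
Δλ = λ_C(1 - cos(16°))
Δλ = 2.4263 × (1 - cos(16°))
Δλ = 2.4263 × 0.0387
Δλ = 0.0940 pm

Percentage change:
(Δλ/λ₀) × 100 = (0.0940/40.5) × 100
= 0.2321%

(Intermediate values are shown rounded; full precision is carried through to the final answer.)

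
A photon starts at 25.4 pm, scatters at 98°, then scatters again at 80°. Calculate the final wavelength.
30.1690 pm

Apply Compton shift twice:

First scattering at θ₁ = 98°:
Δλ₁ = λ_C(1 - cos(98°))
Δλ₁ = 2.4263 × 1.1392
Δλ₁ = 2.7640 pm

After first scattering:
λ₁ = 25.4 + 2.7640 = 28.1640 pm

Second scattering at θ₂ = 80°:
Δλ₂ = λ_C(1 - cos(80°))
Δλ₂ = 2.4263 × 0.8264
Δλ₂ = 2.0050 pm

Final wavelength:
λ₂ = 28.1640 + 2.0050 = 30.1690 pm

Total shift: Δλ_total = 2.7640 + 2.0050 = 4.7690 pm

(Intermediate values are shown rounded; full precision is carried through to the final answer.)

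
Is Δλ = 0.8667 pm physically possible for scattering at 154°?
No, inconsistent

Calculate the expected shift for θ = 154°:

Δλ_expected = λ_C(1 - cos(154°))
Δλ_expected = 2.4263 × (1 - cos(154°))
Δλ_expected = 2.4263 × 1.8988
Δλ_expected = 4.6071 pm

Given shift: 0.8667 pm
Expected shift: 4.6071 pm
Difference: 3.7404 pm

The values do not match. The given shift corresponds to θ ≈ 50.0°, not 154°.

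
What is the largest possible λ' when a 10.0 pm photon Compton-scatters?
14.8526 pm (at θ = 180°)

The Compton shift is Δλ = λ_C(1 − cos θ).

Since cos θ ranges from −1 to 1, the factor (1 − cos θ) ranges from 0 to 2; the maximum shift occurs at θ = 180° (backscattering):
Δλ_max = 2λ_C = 2 × 2.4263 pm = 4.8526 pm

Maximum scattered wavelength:
λ'_max = λ₀ + Δλ_max = 10.0 + 4.8526 = 14.8526 pm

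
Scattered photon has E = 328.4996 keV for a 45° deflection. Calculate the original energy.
404.7000 keV

Convert final energy to wavelength (hc ≈ 1239.842 keV·pm):
λ' = hc/E' = 1239.842 / 328.4996 = 3.7743 pm

Calculate the Compton shift:
Δλ = λ_C(1 - cos(45°))
Δλ = 2.4263 × (1 - cos(45°))
Δλ = 0.7106 pm

Initial wavelength:
λ = λ' - Δλ = 3.7743 - 0.7106 = 3.0636 pm

Initial energy:
E = hc/λ = 1239.842 / 3.0636 = 404.7000 keV

(Intermediate values are shown rounded; full precision is carried through to the final answer.)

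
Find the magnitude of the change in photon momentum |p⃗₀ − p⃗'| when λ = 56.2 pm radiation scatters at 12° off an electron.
2.4637e-24 kg·m/s

Photon momentum magnitude is p = h/λ.

Initial momentum:
p₀ = h/λ = 6.6261e-34/5.6200e-11 = 1.1790e-23 kg·m/s

After scattering:
λ' = λ + Δλ = 56.2 + 0.0530 = 56.2530 pm
p' = h/λ' = 6.6261e-34/5.6253e-11 = 1.1779e-23 kg·m/s

Momentum is a vector; the scattered photon's direction makes angle θ = 12° with the incident direction. The magnitude of the vector change Δp⃗ = p⃗₀ − p⃗' is found from the law of cosines:
|Δp⃗|² = p₀² + p'² − 2p₀p'cos θ
|Δp⃗|² = (1.1790e-23)² + (1.1779e-23)² − 2·1.1790e-23·1.1779e-23·cos(12°)
|Δp⃗| = 2.4637e-24 kg·m/s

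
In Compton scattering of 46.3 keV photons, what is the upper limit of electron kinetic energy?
7.1030 keV

Maximum energy transfer occurs at θ = 180° (backscattering).

Initial photon: E₀ = 46.3 keV → λ₀ = 26.7784 pm

Maximum Compton shift (at 180°):
Δλ_max = 2λ_C = 2 × 2.4263 = 4.8526 pm

Final wavelength:
λ' = 26.7784 + 4.8526 = 31.6311 pm

Minimum photon energy (maximum energy to electron):
E'_min = hc/λ' = 39.1970 keV

Maximum electron kinetic energy:
K_max = E₀ - E'_min = 46.3000 - 39.1970 = 7.1030 keV

(Intermediate values are shown rounded; full precision is carried through to the final answer.)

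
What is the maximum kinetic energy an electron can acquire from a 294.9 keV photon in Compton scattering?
158.0053 keV

Maximum energy transfer occurs at θ = 180° (backscattering).

Initial photon: E₀ = 294.9 keV → λ₀ = 4.2043 pm

Maximum Compton shift (at 180°):
Δλ_max = 2λ_C = 2 × 2.4263 = 4.8526 pm

Final wavelength:
λ' = 4.2043 + 4.8526 = 9.0569 pm

Minimum photon energy (maximum energy to electron):
E'_min = hc/λ' = 136.8947 keV

Maximum electron kinetic energy:
K_max = E₀ - E'_min = 294.9000 - 136.8947 = 158.0053 keV

(Intermediate values are shown rounded; full precision is carried through to the final answer.)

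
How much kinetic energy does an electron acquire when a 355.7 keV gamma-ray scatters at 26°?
23.4093 keV

By energy conservation: K_e = E_initial - E_final

First find the scattered photon energy:
Initial wavelength: λ = hc/E = 3.4856 pm
Compton shift: Δλ = λ_C(1 - cos(26°)) = 0.2456 pm
Final wavelength: λ' = 3.4856 + 0.2456 = 3.7312 pm
Final photon energy: E' = hc/λ' = 332.2907 keV

Electron kinetic energy:
K_e = E - E' = 355.7000 - 332.2907 = 23.4093 keV

(Intermediate values are shown rounded; full precision is carried through to the final answer.)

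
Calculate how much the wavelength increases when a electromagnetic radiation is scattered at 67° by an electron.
1.4783 pm

Using the Compton scattering formula:
Δλ = λ_C(1 - cos θ)

where λ_C = h/(m_e·c) ≈ 2.4263 pm is the Compton wavelength of an electron.

For θ = 67°:
cos(67°) = 0.3907
1 - cos(67°) = 0.6093

Δλ = 2.4263 × 0.6093
Δλ = 1.4783 pm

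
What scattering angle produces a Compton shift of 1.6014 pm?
70.12°

From the Compton formula Δλ = λ_C(1 - cos θ), we can solve for θ:

cos θ = 1 - Δλ/λ_C

Given:
- Δλ = 1.6014 pm
- λ_C = h/(m_e·c) ≈ 2.42631024 pm

cos θ = 1 - 1.6014/2.42631024
cos θ = 1 - 0.660015
cos θ = 0.339985

θ = arccos(0.339985)
θ = 70.12°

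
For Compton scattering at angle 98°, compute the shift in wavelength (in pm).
2.7640 pm

Using the Compton scattering formula:
Δλ = λ_C(1 - cos θ)

where λ_C = h/(m_e·c) ≈ 2.4263 pm is the Compton wavelength of an electron.

For θ = 98°:
cos(98°) = -0.1392
1 - cos(98°) = 1.1392

Δλ = 2.4263 × 1.1392
Δλ = 2.7640 pm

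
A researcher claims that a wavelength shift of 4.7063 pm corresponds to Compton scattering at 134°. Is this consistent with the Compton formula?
No, inconsistent

Calculate the expected shift for θ = 134°:

Δλ_expected = λ_C(1 - cos(134°))
Δλ_expected = 2.4263 × (1 - cos(134°))
Δλ_expected = 2.4263 × 1.6947
Δλ_expected = 4.1118 pm

Given shift: 4.7063 pm
Expected shift: 4.1118 pm
Difference: 0.5945 pm

The values do not match. The given shift corresponds to θ ≈ 160.0°, not 134°.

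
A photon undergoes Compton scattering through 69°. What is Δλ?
1.5568 pm

Using the Compton scattering formula:
Δλ = λ_C(1 - cos θ)

where λ_C = h/(m_e·c) ≈ 2.4263 pm is the Compton wavelength of an electron.

For θ = 69°:
cos(69°) = 0.3584
1 - cos(69°) = 0.6416

Δλ = 2.4263 × 0.6416
Δλ = 1.5568 pm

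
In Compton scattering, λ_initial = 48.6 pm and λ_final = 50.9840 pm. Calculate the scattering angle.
89.00°

First find the wavelength shift:
Δλ = λ' - λ = 50.9840 - 48.6 = 2.3840 pm

Using Δλ = λ_C(1 - cos θ), with λ_C = h/(m_e·c) ≈ 2.42631024 pm:
cos θ = 1 - Δλ/λ_C
cos θ = 1 - 2.3840/2.42631024
cos θ = 0.017438

θ = arccos(0.017438)
θ = 89.00°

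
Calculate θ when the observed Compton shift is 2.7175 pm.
96.89°

From the Compton formula Δλ = λ_C(1 - cos θ), we can solve for θ:

cos θ = 1 - Δλ/λ_C

Given:
- Δλ = 2.7175 pm
- λ_C = h/(m_e·c) ≈ 2.42631024 pm

cos θ = 1 - 2.7175/2.42631024
cos θ = 1 - 1.120013
cos θ = -0.120013

θ = arccos(-0.120013)
θ = 96.89°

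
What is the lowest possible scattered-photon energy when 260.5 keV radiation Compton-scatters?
128.9878 keV (at θ = 180°)

The scattered photon has minimum energy when its wavelength is maximum, i.e., when the Compton shift Δλ = λ_C(1 − cos θ) is maximum. This occurs at θ = 180° (backscattering), giving Δλ_max = 2λ_C = 4.8526 pm.

Initial wavelength: λ₀ = hc/E₀ = 4.7595 pm
Maximum final wavelength: λ'_max = λ₀ + 2λ_C = 4.7595 + 4.8526 = 9.6121 pm
Minimum final energy: E'_min = hc/λ'_max = 128.9878 keV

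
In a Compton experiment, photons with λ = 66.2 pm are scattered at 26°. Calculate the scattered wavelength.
66.4456 pm

Using the Compton scattering formula:
λ' = λ + Δλ = λ + λ_C(1 - cos θ)

Given:
- Initial wavelength λ = 66.2 pm
- Scattering angle θ = 26°
- Compton wavelength λ_C ≈ 2.4263 pm

Calculate the shift:
Δλ = 2.4263 × (1 - cos(26°))
Δλ = 2.4263 × 0.1012
Δλ = 0.2456 pm

Final wavelength:
λ' = 66.2 + 0.2456 = 66.4456 pm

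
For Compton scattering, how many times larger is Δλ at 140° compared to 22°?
140° produces the larger shift by a factor of 24.253

Calculate both shifts using Δλ = λ_C(1 - cos θ):

For θ₁ = 22°:
Δλ₁ = 2.4263 × (1 - cos(22°))
Δλ₁ = 2.4263 × 0.0728
Δλ₁ = 0.1767 pm

For θ₂ = 140°:
Δλ₂ = 2.4263 × (1 - cos(140°))
Δλ₂ = 2.4263 × 1.7660
Δλ₂ = 4.2850 pm

The 140° angle produces the larger shift.
Ratio: 4.2850/0.1767 = 24.253

(Intermediate values are shown rounded; full precision is carried through to the final answer.)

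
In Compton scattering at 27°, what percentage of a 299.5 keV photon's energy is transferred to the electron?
0.0600 (or 6.00%)

Calculate initial and final photon energies:

Initial: E₀ = 299.5 keV → λ₀ = 4.1397 pm
Compton shift: Δλ = 0.2645 pm
Final wavelength: λ' = 4.4042 pm
Final energy: E' = 281.5162 keV

Fractional energy loss:
(E₀ - E')/E₀ = (299.5000 - 281.5162)/299.5000
= 17.9838/299.5000
= 0.0600
= 6.00%

(Intermediate values are shown rounded; full precision is carried through to the final answer.)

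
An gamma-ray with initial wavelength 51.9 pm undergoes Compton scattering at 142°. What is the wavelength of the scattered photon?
56.2383 pm

Using the Compton scattering formula:
λ' = λ + Δλ = λ + λ_C(1 - cos θ)

Given:
- Initial wavelength λ = 51.9 pm
- Scattering angle θ = 142°
- Compton wavelength λ_C ≈ 2.4263 pm

Calculate the shift:
Δλ = 2.4263 × (1 - cos(142°))
Δλ = 2.4263 × 1.7880
Δλ = 4.3383 pm

Final wavelength:
λ' = 51.9 + 4.3383 = 56.2383 pm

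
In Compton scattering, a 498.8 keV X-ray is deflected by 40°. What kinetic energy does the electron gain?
92.7336 keV

By energy conservation: K_e = E_initial - E_final

First find the scattered photon energy:
Initial wavelength: λ = hc/E = 2.4856 pm
Compton shift: Δλ = λ_C(1 - cos(40°)) = 0.5676 pm
Final wavelength: λ' = 2.4856 + 0.5676 = 3.0533 pm
Final photon energy: E' = hc/λ' = 406.0664 keV

Electron kinetic energy:
K_e = E - E' = 498.8000 - 406.0664 = 92.7336 keV

(Intermediate values are shown rounded; full precision is carried through to the final answer.)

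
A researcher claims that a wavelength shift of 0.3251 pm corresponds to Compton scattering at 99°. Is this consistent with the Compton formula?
No, inconsistent

Calculate the expected shift for θ = 99°:

Δλ_expected = λ_C(1 - cos(99°))
Δλ_expected = 2.4263 × (1 - cos(99°))
Δλ_expected = 2.4263 × 1.1564
Δλ_expected = 2.8059 pm

Given shift: 0.3251 pm
Expected shift: 2.8059 pm
Difference: 2.4808 pm

The values do not match. The given shift corresponds to θ ≈ 30.0°, not 99°.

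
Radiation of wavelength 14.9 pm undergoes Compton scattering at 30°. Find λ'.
15.2251 pm

Using the Compton formula: λ' = λ + λ_C(1 − cos θ)

For θ = 30°, cos θ = √3/2 (exact) ≈ 0.8660, so:
1 − cos 30° = 1 − (√3/2) ≈ 0.1340

Δλ = λ_C × 0.1340 = 2.4263 × 0.1340 = 0.3251 pm

λ' = 14.9 + 0.3251 = 15.2251 pm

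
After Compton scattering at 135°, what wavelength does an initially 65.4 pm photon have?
69.5420 pm

Using the Compton formula: λ' = λ + λ_C(1 − cos θ)

For θ = 135°, cos θ = -√2/2 (exact) ≈ -0.7071, so:
1 − cos 135° = 1 − (-√2/2) ≈ 1.7071

Δλ = λ_C × 1.7071 = 2.4263 × 1.7071 = 4.1420 pm

λ' = 65.4 + 4.1420 = 69.5420 pm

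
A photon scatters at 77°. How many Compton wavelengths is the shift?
0.7750 λ_C

The Compton shift formula is:
Δλ = λ_C(1 - cos θ)

Dividing both sides by λ_C:
Δλ/λ_C = 1 - cos θ

For θ = 77°:
Δλ/λ_C = 1 - cos(77°)
Δλ/λ_C = 1 - 0.2250
Δλ/λ_C = 0.7750

This means the shift is 0.7750 × λ_C = 1.8805 pm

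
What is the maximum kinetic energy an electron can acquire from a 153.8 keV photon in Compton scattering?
57.7925 keV

Maximum energy transfer occurs at θ = 180° (backscattering).

Initial photon: E₀ = 153.8 keV → λ₀ = 8.0614 pm

Maximum Compton shift (at 180°):
Δλ_max = 2λ_C = 2 × 2.4263 = 4.8526 pm

Final wavelength:
λ' = 8.0614 + 4.8526 = 12.9140 pm

Minimum photon energy (maximum energy to electron):
E'_min = hc/λ' = 96.0075 keV

Maximum electron kinetic energy:
K_max = E₀ - E'_min = 153.8000 - 96.0075 = 57.7925 keV

(Intermediate values are shown rounded; full precision is carried through to the final answer.)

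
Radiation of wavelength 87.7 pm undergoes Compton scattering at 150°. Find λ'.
92.2276 pm

Using the Compton formula: λ' = λ + λ_C(1 − cos θ)

For θ = 150°, cos θ = -√3/2 (exact) ≈ -0.8660, so:
1 − cos 150° = 1 − (-√3/2) ≈ 1.8660

Δλ = λ_C × 1.8660 = 2.4263 × 1.8660 = 4.5276 pm

λ' = 87.7 + 4.5276 = 92.2276 pm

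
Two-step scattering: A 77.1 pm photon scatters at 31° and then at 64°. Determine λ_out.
78.8092 pm

Apply Compton shift twice:

First scattering at θ₁ = 31°:
Δλ₁ = λ_C(1 - cos(31°))
Δλ₁ = 2.4263 × 0.1428
Δλ₁ = 0.3466 pm

After first scattering:
λ₁ = 77.1 + 0.3466 = 77.4466 pm

Second scattering at θ₂ = 64°:
Δλ₂ = λ_C(1 - cos(64°))
Δλ₂ = 2.4263 × 0.5616
Δλ₂ = 1.3627 pm

Final wavelength:
λ₂ = 77.4466 + 1.3627 = 78.8092 pm

Total shift: Δλ_total = 0.3466 + 1.3627 = 1.7092 pm

(Intermediate values are shown rounded; full precision is carried through to the final answer.)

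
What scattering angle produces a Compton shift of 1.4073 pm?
65.17°

From the Compton formula Δλ = λ_C(1 - cos θ), we can solve for θ:

cos θ = 1 - Δλ/λ_C

Given:
- Δλ = 1.4073 pm
- λ_C = h/(m_e·c) ≈ 2.42631024 pm

cos θ = 1 - 1.4073/2.42631024
cos θ = 1 - 0.580017
cos θ = 0.419983

θ = arccos(0.419983)
θ = 65.17°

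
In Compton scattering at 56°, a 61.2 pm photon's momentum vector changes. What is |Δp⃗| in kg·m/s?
1.0080e-23 kg·m/s

Photon momentum magnitude is p = h/λ.

Initial momentum:
p₀ = h/λ = 6.6261e-34/6.1200e-11 = 1.0827e-23 kg·m/s

After scattering:
λ' = λ + Δλ = 61.2 + 1.0695 = 62.2695 pm
p' = h/λ' = 6.6261e-34/6.2270e-11 = 1.0641e-23 kg·m/s

Momentum is a vector; the scattered photon's direction makes angle θ = 56° with the incident direction. The magnitude of the vector change Δp⃗ = p⃗₀ − p⃗' is found from the law of cosines:
|Δp⃗|² = p₀² + p'² − 2p₀p'cos θ
|Δp⃗|² = (1.0827e-23)² + (1.0641e-23)² − 2·1.0827e-23·1.0641e-23·cos(56°)
|Δp⃗| = 1.0080e-23 kg·m/s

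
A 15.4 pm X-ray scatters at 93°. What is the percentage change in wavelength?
16.5798%

Calculate the Compton shift:
Δλ = λ_C(1 - cos(93°))
Δλ = 2.4263 × (1 - cos(93°))
Δλ = 2.4263 × 1.0523
Δλ = 2.5533 pm

Percentage change:
(Δλ/λ₀) × 100 = (2.5533/15.4) × 100
= 16.5798%

(Intermediate values are shown rounded; full precision is carried through to the final answer.)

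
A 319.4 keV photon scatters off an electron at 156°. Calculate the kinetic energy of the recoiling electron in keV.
173.9578 keV

By energy conservation: K_e = E_initial - E_final

First find the scattered photon energy:
Initial wavelength: λ = hc/E = 3.8818 pm
Compton shift: Δλ = λ_C(1 - cos(156°)) = 4.6429 pm
Final wavelength: λ' = 3.8818 + 4.6429 = 8.5246 pm
Final photon energy: E' = hc/λ' = 145.4422 keV

Electron kinetic energy:
K_e = E - E' = 319.4000 - 145.4422 = 173.9578 keV

(Intermediate values are shown rounded; full precision is carried through to the final answer.)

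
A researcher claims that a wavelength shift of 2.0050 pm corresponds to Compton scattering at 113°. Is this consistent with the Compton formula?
No, inconsistent

Calculate the expected shift for θ = 113°:

Δλ_expected = λ_C(1 - cos(113°))
Δλ_expected = 2.4263 × (1 - cos(113°))
Δλ_expected = 2.4263 × 1.3907
Δλ_expected = 3.3743 pm

Given shift: 2.0050 pm
Expected shift: 3.3743 pm
Difference: 1.3694 pm

The values do not match. The given shift corresponds to θ ≈ 80.0°, not 113°.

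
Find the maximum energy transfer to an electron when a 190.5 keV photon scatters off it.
81.3684 keV

Maximum energy transfer occurs at θ = 180° (backscattering).

Initial photon: E₀ = 190.5 keV → λ₀ = 6.5084 pm

Maximum Compton shift (at 180°):
Δλ_max = 2λ_C = 2 × 2.4263 = 4.8526 pm

Final wavelength:
λ' = 6.5084 + 4.8526 = 11.3610 pm

Minimum photon energy (maximum energy to electron):
E'_min = hc/λ' = 109.1316 keV

Maximum electron kinetic energy:
K_max = E₀ - E'_min = 190.5000 - 109.1316 = 81.3684 keV

(Intermediate values are shown rounded; full precision is carried through to the final answer.)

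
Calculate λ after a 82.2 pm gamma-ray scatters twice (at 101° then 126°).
88.9417 pm

Apply Compton shift twice:

First scattering at θ₁ = 101°:
Δλ₁ = λ_C(1 - cos(101°))
Δλ₁ = 2.4263 × 1.1908
Δλ₁ = 2.8893 pm

After first scattering:
λ₁ = 82.2 + 2.8893 = 85.0893 pm

Second scattering at θ₂ = 126°:
Δλ₂ = λ_C(1 - cos(126°))
Δλ₂ = 2.4263 × 1.5878
Δλ₂ = 3.8525 pm

Final wavelength:
λ₂ = 85.0893 + 3.8525 = 88.9417 pm

Total shift: Δλ_total = 2.8893 + 3.8525 = 6.7417 pm

(Intermediate values are shown rounded; full precision is carried through to the final answer.)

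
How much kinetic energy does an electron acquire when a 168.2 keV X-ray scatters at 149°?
63.8125 keV

By energy conservation: K_e = E_initial - E_final

First find the scattered photon energy:
Initial wavelength: λ = hc/E = 7.3712 pm
Compton shift: Δλ = λ_C(1 - cos(149°)) = 4.5061 pm
Final wavelength: λ' = 7.3712 + 4.5061 = 11.8773 pm
Final photon energy: E' = hc/λ' = 104.3875 keV

Electron kinetic energy:
K_e = E - E' = 168.2000 - 104.3875 = 63.8125 keV

(Intermediate values are shown rounded; full precision is carried through to the final answer.)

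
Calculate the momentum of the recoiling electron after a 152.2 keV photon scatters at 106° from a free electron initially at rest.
1.1284e-22 kg·m/s

The electron is initially at rest, so by conservation of momentum:
p⃗_e = p⃗₀ − p⃗'  (incident photon momentum minus scattered photon momentum)

Photon momentum magnitudes (p = h/λ = E/c):
λ₀ = hc/E₀ = 8.1461 pm → p₀ = h/λ₀ = 8.1340e-23 kg·m/s
Δλ = λ_C(1 − cos 106°) = 3.0951 pm
λ' = 11.2412 pm → p' = h/λ' = 5.8944e-23 kg·m/s

The scattered photon makes angle θ = 106° with the incident direction, so by the law of cosines:
|p⃗_e|² = p₀² + p'² − 2p₀p'cos θ
|p⃗_e|² = (8.1340e-23)² + (5.8944e-23)² − 2·8.1340e-23·5.8944e-23·cos(106°)
|p⃗_e| = 1.1284e-22 kg·m/s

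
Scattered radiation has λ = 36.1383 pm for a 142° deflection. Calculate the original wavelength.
31.8000 pm

From λ' = λ + Δλ, we have λ = λ' - Δλ

First calculate the Compton shift:
Δλ = λ_C(1 - cos θ)
Δλ = 2.4263 × (1 - cos(142°))
Δλ = 2.4263 × 1.7880
Δλ = 4.3383 pm

Initial wavelength:
λ = λ' - Δλ
λ = 36.1383 - 4.3383
λ = 31.8000 pm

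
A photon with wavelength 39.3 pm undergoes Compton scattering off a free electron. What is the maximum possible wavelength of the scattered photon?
44.1526 pm (at θ = 180°)

The Compton shift is Δλ = λ_C(1 − cos θ).

Since cos θ ranges from −1 to 1, the factor (1 − cos θ) ranges from 0 to 2; the maximum shift occurs at θ = 180° (backscattering):
Δλ_max = 2λ_C = 2 × 2.4263 pm = 4.8526 pm

Maximum scattered wavelength:
λ'_max = λ₀ + Δλ_max = 39.3 + 4.8526 = 44.1526 pm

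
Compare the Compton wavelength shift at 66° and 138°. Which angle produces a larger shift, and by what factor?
138° produces the larger shift by a factor of 2.938

Calculate both shifts using Δλ = λ_C(1 - cos θ):

For θ₁ = 66°:
Δλ₁ = 2.4263 × (1 - cos(66°))
Δλ₁ = 2.4263 × 0.5933
Δλ₁ = 1.4394 pm

For θ₂ = 138°:
Δλ₂ = 2.4263 × (1 - cos(138°))
Δλ₂ = 2.4263 × 1.7431
Δλ₂ = 4.2294 pm

The 138° angle produces the larger shift.
Ratio: 4.2294/1.4394 = 2.938

(Intermediate values are shown rounded; full precision is carried through to the final answer.)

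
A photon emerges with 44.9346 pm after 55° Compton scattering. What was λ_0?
43.9000 pm

From λ' = λ + Δλ, we have λ = λ' - Δλ

First calculate the Compton shift:
Δλ = λ_C(1 - cos θ)
Δλ = 2.4263 × (1 - cos(55°))
Δλ = 2.4263 × 0.4264
Δλ = 1.0346 pm

Initial wavelength:
λ = λ' - Δλ
λ = 44.9346 - 1.0346
λ = 43.9000 pm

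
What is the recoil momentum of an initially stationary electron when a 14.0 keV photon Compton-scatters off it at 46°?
5.8229e-24 kg·m/s

The electron is initially at rest, so by conservation of momentum:
p⃗_e = p⃗₀ − p⃗'  (incident photon momentum minus scattered photon momentum)

Photon momentum magnitudes (p = h/λ = E/c):
λ₀ = hc/E₀ = 88.5601 pm → p₀ = h/λ₀ = 7.4820e-24 kg·m/s
Δλ = λ_C(1 − cos 46°) = 0.7409 pm
λ' = 89.3010 pm → p' = h/λ' = 7.4199e-24 kg·m/s

The scattered photon makes angle θ = 46° with the incident direction, so by the law of cosines:
|p⃗_e|² = p₀² + p'² − 2p₀p'cos θ
|p⃗_e|² = (7.4820e-24)² + (7.4199e-24)² − 2·7.4820e-24·7.4199e-24·cos(46°)
|p⃗_e| = 5.8229e-24 kg·m/s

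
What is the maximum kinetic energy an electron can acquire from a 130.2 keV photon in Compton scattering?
43.9514 keV

Maximum energy transfer occurs at θ = 180° (backscattering).

Initial photon: E₀ = 130.2 keV → λ₀ = 9.5226 pm

Maximum Compton shift (at 180°):
Δλ_max = 2λ_C = 2 × 2.4263 = 4.8526 pm

Final wavelength:
λ' = 9.5226 + 4.8526 = 14.3752 pm

Minimum photon energy (maximum energy to electron):
E'_min = hc/λ' = 86.2486 keV

Maximum electron kinetic energy:
K_max = E₀ - E'_min = 130.2000 - 86.2486 = 43.9514 keV

(Intermediate values are shown rounded; full precision is carried through to the final answer.)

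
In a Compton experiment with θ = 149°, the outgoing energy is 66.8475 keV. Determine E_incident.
88.2999 keV

Convert final energy to wavelength (hc ≈ 1239.842 keV·pm):
λ' = hc/E' = 1239.842 / 66.8475 = 18.5473 pm

Calculate the Compton shift:
Δλ = λ_C(1 - cos(149°))
Δλ = 2.4263 × (1 - cos(149°))
Δλ = 4.5061 pm

Initial wavelength:
λ = λ' - Δλ = 18.5473 - 4.5061 = 14.0413 pm

Initial energy:
E = hc/λ = 1239.842 / 14.0413 = 88.2999 keV

(Intermediate values are shown rounded; full precision is carried through to the final answer.)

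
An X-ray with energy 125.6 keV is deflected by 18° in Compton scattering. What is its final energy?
124.1070 keV

First convert energy to wavelength:
λ = hc/E, with hc ≈ 1239.842 keV·pm (i.e. 1239.842 eV·nm)

For E = 125.6 keV = 125600 eV:
λ = 1239.842 keV·pm / 125.6 keV
λ = 9.8714 pm

Calculate the Compton shift:
Δλ = λ_C(1 - cos(18°)) = 2.4263 × 0.0489
Δλ = 0.1188 pm

Final wavelength:
λ' = 9.8714 + 0.1188 = 9.9901 pm

Final energy:
E' = hc/λ' = 1239.842 / 9.9901 = 124.1070 keV

(Intermediate values are shown rounded; full precision is carried through to the final answer.)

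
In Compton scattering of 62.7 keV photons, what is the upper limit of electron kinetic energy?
12.3548 keV

Maximum energy transfer occurs at θ = 180° (backscattering).

Initial photon: E₀ = 62.7 keV → λ₀ = 19.7742 pm

Maximum Compton shift (at 180°):
Δλ_max = 2λ_C = 2 × 2.4263 = 4.8526 pm

Final wavelength:
λ' = 19.7742 + 4.8526 = 24.6268 pm

Minimum photon energy (maximum energy to electron):
E'_min = hc/λ' = 50.3452 keV

Maximum electron kinetic energy:
K_max = E₀ - E'_min = 62.7000 - 50.3452 = 12.3548 keV

(Intermediate values are shown rounded; full precision is carried through to the final answer.)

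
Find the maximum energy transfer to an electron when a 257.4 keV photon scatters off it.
129.1769 keV

Maximum energy transfer occurs at θ = 180° (backscattering).

Initial photon: E₀ = 257.4 keV → λ₀ = 4.8168 pm

Maximum Compton shift (at 180°):
Δλ_max = 2λ_C = 2 × 2.4263 = 4.8526 pm

Final wavelength:
λ' = 4.8168 + 4.8526 = 9.6694 pm

Minimum photon energy (maximum energy to electron):
E'_min = hc/λ' = 128.2231 keV

Maximum electron kinetic energy:
K_max = E₀ - E'_min = 257.4000 - 128.2231 = 129.1769 keV

(Intermediate values are shown rounded; full precision is carried through to the final answer.)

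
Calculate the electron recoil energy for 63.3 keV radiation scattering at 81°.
5.9888 keV

By energy conservation: K_e = E_initial - E_final

First find the scattered photon energy:
Initial wavelength: λ = hc/E = 19.5868 pm
Compton shift: Δλ = λ_C(1 - cos(81°)) = 2.0468 pm
Final wavelength: λ' = 19.5868 + 2.0468 = 21.6335 pm
Final photon energy: E' = hc/λ' = 57.3112 keV

Electron kinetic energy:
K_e = E - E' = 63.3000 - 57.3112 = 5.9888 keV

(Intermediate values are shown rounded; full precision is carried through to the final answer.)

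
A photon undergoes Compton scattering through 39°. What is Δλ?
0.5407 pm

Using the Compton scattering formula:
Δλ = λ_C(1 - cos θ)

where λ_C = h/(m_e·c) ≈ 2.4263 pm is the Compton wavelength of an electron.

For θ = 39°:
cos(39°) = 0.7771
1 - cos(39°) = 0.2229

Δλ = 2.4263 × 0.2229
Δλ = 0.5407 pm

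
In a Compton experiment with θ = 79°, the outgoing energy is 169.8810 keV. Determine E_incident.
232.4000 keV

Convert final energy to wavelength (hc ≈ 1239.842 keV·pm):
λ' = hc/E' = 1239.842 / 169.8810 = 7.2983 pm

Calculate the Compton shift:
Δλ = λ_C(1 - cos(79°))
Δλ = 2.4263 × (1 - cos(79°))
Δλ = 1.9633 pm

Initial wavelength:
λ = λ' - Δλ = 7.2983 - 1.9633 = 5.3349 pm

Initial energy:
E = hc/λ = 1239.842 / 5.3349 = 232.4000 keV

(Intermediate values are shown rounded; full precision is carried through to the final answer.)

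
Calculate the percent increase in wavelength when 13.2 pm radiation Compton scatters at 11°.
0.3377%

Calculate the Compton shift:
Δλ = λ_C(1 - cos(11°))
Δλ = 2.4263 × (1 - cos(11°))
Δλ = 2.4263 × 0.0184
Δλ = 0.0446 pm

Percentage change:
(Δλ/λ₀) × 100 = (0.0446/13.2) × 100
= 0.3377%

(Intermediate values are shown rounded; full precision is carried through to the final answer.)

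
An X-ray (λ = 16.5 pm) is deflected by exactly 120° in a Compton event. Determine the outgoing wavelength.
20.1395 pm

Using the Compton formula: λ' = λ + λ_C(1 − cos θ)

For θ = 120°, cos θ = -1/2 (exact) = -0.5000, so:
1 − cos 120° = 1 − (-1/2) = 1.5000

Δλ = λ_C × 1.5000 = 2.4263 × 1.5000 = 3.6395 pm

λ' = 16.5 + 3.6395 = 20.1395 pm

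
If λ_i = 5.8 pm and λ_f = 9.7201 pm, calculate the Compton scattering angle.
128.00°

First find the wavelength shift:
Δλ = λ' - λ = 9.7201 - 5.8 = 3.9201 pm

Using Δλ = λ_C(1 - cos θ), with λ_C = h/(m_e·c) ≈ 2.42631024 pm:
cos θ = 1 - Δλ/λ_C
cos θ = 1 - 3.9201/2.42631024
cos θ = -0.615663

θ = arccos(-0.615663)
θ = 128.00°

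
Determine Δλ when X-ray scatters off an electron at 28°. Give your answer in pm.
0.2840 pm

Using the Compton scattering formula:
Δλ = λ_C(1 - cos θ)

where λ_C = h/(m_e·c) ≈ 2.4263 pm is the Compton wavelength of an electron.

For θ = 28°:
cos(28°) = 0.8829
1 - cos(28°) = 0.1171

Δλ = 2.4263 × 0.1171
Δλ = 0.2840 pm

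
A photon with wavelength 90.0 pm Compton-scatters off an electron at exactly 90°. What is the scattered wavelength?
92.4263 pm

Using the Compton formula: λ' = λ + λ_C(1 − cos θ)

For θ = 90°, cos θ = 0 (exact) = 0.0000, so:
1 − cos 90° = 1 − (0) = 1.0000

Δλ = λ_C × 1.0000 = 2.4263 × 1.0000 = 2.4263 pm

λ' = 90.0 + 2.4263 = 92.4263 pm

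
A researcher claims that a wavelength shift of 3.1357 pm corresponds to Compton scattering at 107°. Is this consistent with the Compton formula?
Yes, consistent

Calculate the expected shift for θ = 107°:

Δλ_expected = λ_C(1 - cos(107°))
Δλ_expected = 2.4263 × (1 - cos(107°))
Δλ_expected = 2.4263 × 1.2924
Δλ_expected = 3.1357 pm

Given shift: 3.1357 pm
Expected shift: 3.1357 pm
Difference: 0.0000 pm

The values match. This is consistent with Compton scattering at the stated angle.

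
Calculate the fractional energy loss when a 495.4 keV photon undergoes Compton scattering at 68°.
0.3775 (or 37.75%)

Calculate initial and final photon energies:

Initial: E₀ = 495.4 keV → λ₀ = 2.5027 pm
Compton shift: Δλ = 1.5174 pm
Final wavelength: λ' = 4.0201 pm
Final energy: E' = 308.4102 keV

Fractional energy loss:
(E₀ - E')/E₀ = (495.4000 - 308.4102)/495.4000
= 186.9898/495.4000
= 0.3775
= 37.75%

(Intermediate values are shown rounded; full precision is carried through to the final answer.)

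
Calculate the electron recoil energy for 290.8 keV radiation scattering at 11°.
3.0090 keV

By energy conservation: K_e = E_initial - E_final

First find the scattered photon energy:
Initial wavelength: λ = hc/E = 4.2636 pm
Compton shift: Δλ = λ_C(1 - cos(11°)) = 0.0446 pm
Final wavelength: λ' = 4.2636 + 0.0446 = 4.3081 pm
Final photon energy: E' = hc/λ' = 287.7910 keV

Electron kinetic energy:
K_e = E - E' = 290.8000 - 287.7910 = 3.0090 keV

(Intermediate values are shown rounded; full precision is carried through to the final answer.)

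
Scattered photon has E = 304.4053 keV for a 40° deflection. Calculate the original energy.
353.7001 keV

Convert final energy to wavelength (hc ≈ 1239.842 keV·pm):
λ' = hc/E' = 1239.842 / 304.4053 = 4.0730 pm

Calculate the Compton shift:
Δλ = λ_C(1 - cos(40°))
Δλ = 2.4263 × (1 - cos(40°))
Δλ = 0.5676 pm

Initial wavelength:
λ = λ' - Δλ = 4.0730 - 0.5676 = 3.5053 pm

Initial energy:
E = hc/λ = 1239.842 / 3.5053 = 353.7001 keV

(Intermediate values are shown rounded; full precision is carried through to the final answer.)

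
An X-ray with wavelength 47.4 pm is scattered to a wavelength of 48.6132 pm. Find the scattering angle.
60.00°

First find the wavelength shift:
Δλ = λ' - λ = 48.6132 - 47.4 = 1.2132 pm

Using Δλ = λ_C(1 - cos θ), with λ_C = h/(m_e·c) ≈ 2.42631024 pm:
cos θ = 1 - Δλ/λ_C
cos θ = 1 - 1.2132/2.42631024
cos θ = 0.499982

θ = arccos(0.499982)
θ = 60.00°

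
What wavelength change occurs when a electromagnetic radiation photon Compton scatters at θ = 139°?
4.2575 pm

Using the Compton scattering formula:
Δλ = λ_C(1 - cos θ)

where λ_C = h/(m_e·c) ≈ 2.4263 pm is the Compton wavelength of an electron.

For θ = 139°:
cos(139°) = -0.7547
1 - cos(139°) = 1.7547

Δλ = 2.4263 × 1.7547
Δλ = 4.2575 pm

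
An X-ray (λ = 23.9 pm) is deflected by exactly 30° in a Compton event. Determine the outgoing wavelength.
24.2251 pm

Using the Compton formula: λ' = λ + λ_C(1 − cos θ)

For θ = 30°, cos θ = √3/2 (exact) ≈ 0.8660, so:
1 − cos 30° = 1 − (√3/2) ≈ 0.1340

Δλ = λ_C × 0.1340 = 2.4263 × 0.1340 = 0.3251 pm

λ' = 23.9 + 0.3251 = 24.2251 pm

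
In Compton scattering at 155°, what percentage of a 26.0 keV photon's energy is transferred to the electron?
0.0884 (or 8.84%)

Calculate initial and final photon energies:

Initial: E₀ = 26.0 keV → λ₀ = 47.6862 pm
Compton shift: Δλ = 4.6253 pm
Final wavelength: λ' = 52.3115 pm
Final energy: E' = 23.7011 keV

Fractional energy loss:
(E₀ - E')/E₀ = (26.0000 - 23.7011)/26.0000
= 2.2989/26.0000
= 0.0884
= 8.84%

(Intermediate values are shown rounded; full precision is carried through to the final answer.)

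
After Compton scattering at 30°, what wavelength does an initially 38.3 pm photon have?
38.6251 pm

Using the Compton formula: λ' = λ + λ_C(1 − cos θ)

For θ = 30°, cos θ = √3/2 (exact) ≈ 0.8660, so:
1 − cos 30° = 1 − (√3/2) ≈ 0.1340

Δλ = λ_C × 0.1340 = 2.4263 × 0.1340 = 0.3251 pm

λ' = 38.3 + 0.3251 = 38.6251 pm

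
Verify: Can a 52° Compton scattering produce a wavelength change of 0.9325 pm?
Yes, consistent

Calculate the expected shift for θ = 52°:

Δλ_expected = λ_C(1 - cos(52°))
Δλ_expected = 2.4263 × (1 - cos(52°))
Δλ_expected = 2.4263 × 0.3843
Δλ_expected = 0.9325 pm

Given shift: 0.9325 pm
Expected shift: 0.9325 pm
Difference: 0.0000 pm

The values match. This is consistent with Compton scattering at the stated angle.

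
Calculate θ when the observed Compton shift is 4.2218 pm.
137.73°

From the Compton formula Δλ = λ_C(1 - cos θ), we can solve for θ:

cos θ = 1 - Δλ/λ_C

Given:
- Δλ = 4.2218 pm
- λ_C = h/(m_e·c) ≈ 2.42631024 pm

cos θ = 1 - 4.2218/2.42631024
cos θ = 1 - 1.740008
cos θ = -0.740008

θ = arccos(-0.740008)
θ = 137.73°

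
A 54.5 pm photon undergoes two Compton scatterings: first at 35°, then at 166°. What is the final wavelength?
59.7193 pm

Apply Compton shift twice:

First scattering at θ₁ = 35°:
Δλ₁ = λ_C(1 - cos(35°))
Δλ₁ = 2.4263 × 0.1808
Δλ₁ = 0.4388 pm

After first scattering:
λ₁ = 54.5 + 0.4388 = 54.9388 pm

Second scattering at θ₂ = 166°:
Δλ₂ = λ_C(1 - cos(166°))
Δλ₂ = 2.4263 × 1.9703
Δλ₂ = 4.7805 pm

Final wavelength:
λ₂ = 54.9388 + 4.7805 = 59.7193 pm

Total shift: Δλ_total = 0.4388 + 4.7805 = 5.2193 pm

(Intermediate values are shown rounded; full precision is carried through to the final answer.)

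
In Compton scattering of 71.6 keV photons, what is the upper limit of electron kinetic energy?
15.6728 keV

Maximum energy transfer occurs at θ = 180° (backscattering).

Initial photon: E₀ = 71.6 keV → λ₀ = 17.3162 pm

Maximum Compton shift (at 180°):
Δλ_max = 2λ_C = 2 × 2.4263 = 4.8526 pm

Final wavelength:
λ' = 17.3162 + 4.8526 = 22.1688 pm

Minimum photon energy (maximum energy to electron):
E'_min = hc/λ' = 55.9272 keV

Maximum electron kinetic energy:
K_max = E₀ - E'_min = 71.6000 - 55.9272 = 15.6728 keV

(Intermediate values are shown rounded; full precision is carried through to the final answer.)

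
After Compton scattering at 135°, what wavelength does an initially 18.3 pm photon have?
22.4420 pm

Using the Compton formula: λ' = λ + λ_C(1 − cos θ)

For θ = 135°, cos θ = -√2/2 (exact) ≈ -0.7071, so:
1 − cos 135° = 1 − (-√2/2) ≈ 1.7071

Δλ = λ_C × 1.7071 = 2.4263 × 1.7071 = 4.1420 pm

λ' = 18.3 + 4.1420 = 22.4420 pm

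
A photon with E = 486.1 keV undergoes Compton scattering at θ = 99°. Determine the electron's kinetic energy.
254.6333 keV

By energy conservation: K_e = E_initial - E_final

First find the scattered photon energy:
Initial wavelength: λ = hc/E = 2.5506 pm
Compton shift: Δλ = λ_C(1 - cos(99°)) = 2.8059 pm
Final wavelength: λ' = 2.5506 + 2.8059 = 5.3565 pm
Final photon energy: E' = hc/λ' = 231.4667 keV

Electron kinetic energy:
K_e = E - E' = 486.1000 - 231.4667 = 254.6333 keV

(Intermediate values are shown rounded; full precision is carried through to the final answer.)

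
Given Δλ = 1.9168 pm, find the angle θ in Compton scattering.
77.88°

From the Compton formula Δλ = λ_C(1 - cos θ), we can solve for θ:

cos θ = 1 - Δλ/λ_C

Given:
- Δλ = 1.9168 pm
- λ_C = h/(m_e·c) ≈ 2.42631024 pm

cos θ = 1 - 1.9168/2.42631024
cos θ = 1 - 0.790006
cos θ = 0.209994

θ = arccos(0.209994)
θ = 77.88°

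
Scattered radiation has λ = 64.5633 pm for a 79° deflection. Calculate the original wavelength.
62.6000 pm

From λ' = λ + Δλ, we have λ = λ' - Δλ

First calculate the Compton shift:
Δλ = λ_C(1 - cos θ)
Δλ = 2.4263 × (1 - cos(79°))
Δλ = 2.4263 × 0.8092
Δλ = 1.9633 pm

Initial wavelength:
λ = λ' - Δλ
λ = 64.5633 - 1.9633
λ = 62.6000 pm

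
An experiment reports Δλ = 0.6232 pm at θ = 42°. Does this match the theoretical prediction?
Yes, consistent

Calculate the expected shift for θ = 42°:

Δλ_expected = λ_C(1 - cos(42°))
Δλ_expected = 2.4263 × (1 - cos(42°))
Δλ_expected = 2.4263 × 0.2569
Δλ_expected = 0.6232 pm

Given shift: 0.6232 pm
Expected shift: 0.6232 pm
Difference: 0.0000 pm

The values match. This is consistent with Compton scattering at the stated angle.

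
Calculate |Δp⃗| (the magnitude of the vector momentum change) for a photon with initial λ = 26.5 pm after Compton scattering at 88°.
3.3360e-23 kg·m/s

Photon momentum magnitude is p = h/λ.

Initial momentum:
p₀ = h/λ = 6.6261e-34/2.6500e-11 = 2.5004e-23 kg·m/s

After scattering:
λ' = λ + Δλ = 26.5 + 2.3416 = 28.8416 pm
p' = h/λ' = 6.6261e-34/2.8842e-11 = 2.2974e-23 kg·m/s

Momentum is a vector; the scattered photon's direction makes angle θ = 88° with the incident direction. The magnitude of the vector change Δp⃗ = p⃗₀ − p⃗' is found from the law of cosines:
|Δp⃗|² = p₀² + p'² − 2p₀p'cos θ
|Δp⃗|² = (2.5004e-23)² + (2.2974e-23)² − 2·2.5004e-23·2.2974e-23·cos(88°)
|Δp⃗| = 3.3360e-23 kg·m/s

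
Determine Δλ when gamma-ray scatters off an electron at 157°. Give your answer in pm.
4.6597 pm

Using the Compton scattering formula:
Δλ = λ_C(1 - cos θ)

where λ_C = h/(m_e·c) ≈ 2.4263 pm is the Compton wavelength of an electron.

For θ = 157°:
cos(157°) = -0.9205
1 - cos(157°) = 1.9205

Δλ = 2.4263 × 1.9205
Δλ = 4.6597 pm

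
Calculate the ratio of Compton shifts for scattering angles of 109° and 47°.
109° produces the larger shift by a factor of 4.168

Calculate both shifts using Δλ = λ_C(1 - cos θ):

For θ₁ = 47°:
Δλ₁ = 2.4263 × (1 - cos(47°))
Δλ₁ = 2.4263 × 0.3180
Δλ₁ = 0.7716 pm

For θ₂ = 109°:
Δλ₂ = 2.4263 × (1 - cos(109°))
Δλ₂ = 2.4263 × 1.3256
Δλ₂ = 3.2162 pm

The 109° angle produces the larger shift.
Ratio: 3.2162/0.7716 = 4.168

(Intermediate values are shown rounded; full precision is carried through to the final answer.)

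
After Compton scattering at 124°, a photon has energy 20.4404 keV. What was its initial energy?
21.8000 keV

Convert final energy to wavelength (hc ≈ 1239.842 keV·pm):
λ' = hc/E' = 1239.842 / 20.4404 = 60.6564 pm

Calculate the Compton shift:
Δλ = λ_C(1 - cos(124°))
Δλ = 2.4263 × (1 - cos(124°))
Δλ = 3.7831 pm

Initial wavelength:
λ = λ' - Δλ = 60.6564 - 3.7831 = 56.8734 pm

Initial energy:
E = hc/λ = 1239.842 / 56.8734 = 21.8000 keV

(Intermediate values are shown rounded; full precision is carried through to the final answer.)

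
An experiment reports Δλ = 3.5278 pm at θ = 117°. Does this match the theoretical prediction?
Yes, consistent

Calculate the expected shift for θ = 117°:

Δλ_expected = λ_C(1 - cos(117°))
Δλ_expected = 2.4263 × (1 - cos(117°))
Δλ_expected = 2.4263 × 1.4540
Δλ_expected = 3.5278 pm

Given shift: 3.5278 pm
Expected shift: 3.5278 pm
Difference: 0.0000 pm

The values match. This is consistent with Compton scattering at the stated angle.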